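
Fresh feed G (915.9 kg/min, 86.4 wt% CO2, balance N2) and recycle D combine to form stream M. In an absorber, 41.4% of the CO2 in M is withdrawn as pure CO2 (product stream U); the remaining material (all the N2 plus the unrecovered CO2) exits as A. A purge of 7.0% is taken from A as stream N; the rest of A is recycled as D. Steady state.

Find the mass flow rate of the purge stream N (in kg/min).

N2 enters only via G and leaves only via the purge: 915.9×0.136 = 0.070×(N2 in A), and the absorber passes all N2, so N2 in M = N2 in A = 1779.5 kg/min.
CO2 in M: m_A = 915.9×0.864 + (1−0.070)·(1−0.414)·m_A, so m_A = 791.34/0.4550 = 1739.1 kg/min.
A = (1−0.414)×1739.1 + 1779.5 = 2798.6 kg/min.
Purge N = 0.070×2798.6 = 195.9 kg/min.

195.9 kg/min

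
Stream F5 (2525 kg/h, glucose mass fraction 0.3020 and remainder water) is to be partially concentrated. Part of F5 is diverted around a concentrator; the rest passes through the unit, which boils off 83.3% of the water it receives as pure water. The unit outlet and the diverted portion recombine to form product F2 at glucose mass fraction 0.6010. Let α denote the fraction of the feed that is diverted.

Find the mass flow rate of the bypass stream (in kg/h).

All 2525×0.302 = 762.55 kg/h of glucose reaches F2, so F2 = 762.55/0.601 = 1268.8 kg/h and vapour = 1256.2 kg/h.
The evaporator receives (1−α)·2525 of feed at 0.698 water and removes 0.833 of that water:
0.833×0.698×(1−α)×2525 = 1256.2
(1−α) = 1256.2/1468.1 = 0.8557;  α = 0.1443.
Bypass flow = 0.1443×2525 = 364.48 kg/h.

364.5 kg/h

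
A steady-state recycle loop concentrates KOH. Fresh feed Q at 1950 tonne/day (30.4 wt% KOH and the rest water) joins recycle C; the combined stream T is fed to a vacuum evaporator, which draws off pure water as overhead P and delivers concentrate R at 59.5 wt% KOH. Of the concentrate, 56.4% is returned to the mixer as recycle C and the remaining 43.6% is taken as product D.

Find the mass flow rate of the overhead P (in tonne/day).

Overall KOH balance (none leaves overhead): KOH in fresh feed = KOH in product, i.e. 1950×0.304 = (1−0.564)·R·0.595.
R = 592.8/(0.595×0.436) = 2285.1 tonne/day.
Recycle C = 0.564×2285.1 = 1288.8 tonne/day.
Combined feed T = 1950 + 1288.8 = 3238.8 tonne/day.
Overhead P = T − R = 3238.8 − 2285.1 = 953.7 tonne/day.

953.7 tonne/day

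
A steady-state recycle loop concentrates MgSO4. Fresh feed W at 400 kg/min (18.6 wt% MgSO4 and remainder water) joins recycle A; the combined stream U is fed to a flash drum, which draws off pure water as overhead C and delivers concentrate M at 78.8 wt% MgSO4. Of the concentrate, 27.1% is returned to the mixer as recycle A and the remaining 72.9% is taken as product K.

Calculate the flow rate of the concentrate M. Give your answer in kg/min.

Overall MgSO4 balance (none leaves overhead): MgSO4 in fresh feed = MgSO4 in product, i.e. 400×0.186 = (1−0.271)·M·0.788.
M = 74.4/(0.788×0.729) = 129.51 kg/min.

129.5 kg/min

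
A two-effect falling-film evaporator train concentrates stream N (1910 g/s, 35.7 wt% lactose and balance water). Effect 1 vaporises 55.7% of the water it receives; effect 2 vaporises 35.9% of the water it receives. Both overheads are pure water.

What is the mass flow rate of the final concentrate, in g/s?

1031 g/s

water in feed = 1910×0.643 = 1228.1 g/s.
After stage 1: water left = (1−0.557)×1228.1 = 544.06; stream total = 1225.9 g/s.
After stage 2: water left = (1−0.359)×544.06 = 348.74; final concentrate = 1030.6 g/s.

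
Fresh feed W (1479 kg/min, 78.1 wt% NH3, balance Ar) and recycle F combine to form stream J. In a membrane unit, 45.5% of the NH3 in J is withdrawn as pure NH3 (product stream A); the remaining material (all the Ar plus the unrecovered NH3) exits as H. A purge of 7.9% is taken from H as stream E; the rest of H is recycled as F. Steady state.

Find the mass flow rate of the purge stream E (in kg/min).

423.8 kg/min

Ar enters only via W and leaves only via the purge: 1479×0.219 = 0.079×(Ar in H), and the membrane unit passes all Ar, so Ar in J = Ar in H = 4100 kg/min.
NH3 in J: m_A = 1479×0.781 + (1−0.079)·(1−0.455)·m_A, so m_A = 1155.1/0.4981 = 2319.2 kg/min.
H = (1−0.455)×2319.2 + 4100 = 5364 kg/min.
Purge E = 0.079×5364 = 423.76 kg/min.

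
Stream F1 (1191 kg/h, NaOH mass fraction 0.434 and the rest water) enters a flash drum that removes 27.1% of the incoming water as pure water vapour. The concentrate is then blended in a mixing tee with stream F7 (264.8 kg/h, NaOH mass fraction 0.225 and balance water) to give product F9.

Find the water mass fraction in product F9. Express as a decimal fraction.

0.547

Vapour removed = 0.271×0.566×1191 = 182.68 kg/h; concentrate = 1008.3 kg/h.
water reaching the mixer = 491.42 (from concentrate) + 264.8×0.775 = 696.64 kg/h.
Product flow = 1008.3 + 264.8 = 1273.1 kg/h; water fraction = 0.547.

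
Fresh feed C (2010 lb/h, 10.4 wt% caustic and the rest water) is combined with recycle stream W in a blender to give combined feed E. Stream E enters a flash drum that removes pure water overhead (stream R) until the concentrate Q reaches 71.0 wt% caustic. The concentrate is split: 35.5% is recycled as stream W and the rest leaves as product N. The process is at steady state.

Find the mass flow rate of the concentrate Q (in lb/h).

456.5 lb/h

Overall caustic balance (none leaves overhead): caustic in fresh feed = caustic in product, i.e. 2010×0.104 = (1−0.355)·Q·0.710.
Q = 209.04/(0.710×0.645) = 456.47 lb/h.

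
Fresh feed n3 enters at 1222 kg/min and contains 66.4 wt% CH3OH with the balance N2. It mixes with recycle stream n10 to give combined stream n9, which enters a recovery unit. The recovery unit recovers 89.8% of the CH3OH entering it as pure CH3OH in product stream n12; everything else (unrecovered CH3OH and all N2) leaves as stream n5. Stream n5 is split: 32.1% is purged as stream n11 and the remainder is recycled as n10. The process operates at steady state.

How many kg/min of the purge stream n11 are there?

N2 enters only via n3 and leaves only via the purge: 1222×0.336 = 0.321×(N2 in n5), and the recovery unit passes all N2, so N2 in n9 = N2 in n5 = 1279.1 kg/min.
CH3OH in n9: m_A = 1222×0.664 + (1−0.321)·(1−0.898)·m_A, so m_A = 811.41/0.9307 = 871.79 kg/min.
n5 = (1−0.898)×871.79 + 1279.1 = 1368 kg/min.
Purge n11 = 0.321×1368 = 439.14 kg/min.

439.1 kg/min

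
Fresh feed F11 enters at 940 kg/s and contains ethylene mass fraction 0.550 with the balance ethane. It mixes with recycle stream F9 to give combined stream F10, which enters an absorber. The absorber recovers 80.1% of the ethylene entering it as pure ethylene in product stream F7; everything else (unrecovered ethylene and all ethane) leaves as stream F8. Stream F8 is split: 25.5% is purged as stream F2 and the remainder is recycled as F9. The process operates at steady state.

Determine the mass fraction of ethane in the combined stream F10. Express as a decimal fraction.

0.732

ethane enters only via F11 and leaves only via the purge: 940×0.450 = 0.255×(ethane in F8), and the absorber passes all ethane, so ethane in F10 = ethane in F8 = 1658.8 kg/s.
ethylene in F10: m_A = 940×0.550 + (1−0.255)·(1−0.801)·m_A, so m_A = 517/0.8517 = 606.99 kg/s.
F10 = 606.99 + 1658.8 = 2265.8 kg/s.
ethane fraction in F10 = 1658.8/2265.8 = 0.732.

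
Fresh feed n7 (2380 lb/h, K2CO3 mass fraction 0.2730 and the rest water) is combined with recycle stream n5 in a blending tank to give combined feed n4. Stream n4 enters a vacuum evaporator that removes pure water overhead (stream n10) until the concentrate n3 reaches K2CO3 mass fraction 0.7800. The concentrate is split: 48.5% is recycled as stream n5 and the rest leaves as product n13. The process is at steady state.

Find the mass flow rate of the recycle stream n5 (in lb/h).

784.5 lb/h

Overall K2CO3 balance (none leaves overhead): K2CO3 in fresh feed = K2CO3 in product, i.e. 2380×0.273 = (1−0.485)·n3·0.780.
n3 = 649.74/(0.780×0.515) = 1617.5 lb/h.
Recycle n5 = 0.485×1617.5 = 784.48 lb/h.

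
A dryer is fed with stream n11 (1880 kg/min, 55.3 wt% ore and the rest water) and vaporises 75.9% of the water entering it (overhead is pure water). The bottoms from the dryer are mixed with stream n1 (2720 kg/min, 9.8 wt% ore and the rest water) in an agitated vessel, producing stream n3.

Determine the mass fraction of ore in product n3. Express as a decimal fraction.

0.3297

Vapour removed = 0.759×0.447×1880 = 637.83 kg/min; concentrate = 1242.2 kg/min.
ore reaching the mixer = 1039.6 (from concentrate) + 2720×0.098 = 1306.2 kg/min.
Product flow = 1242.2 + 2720 = 3962.2 kg/min; ore fraction = 0.3297.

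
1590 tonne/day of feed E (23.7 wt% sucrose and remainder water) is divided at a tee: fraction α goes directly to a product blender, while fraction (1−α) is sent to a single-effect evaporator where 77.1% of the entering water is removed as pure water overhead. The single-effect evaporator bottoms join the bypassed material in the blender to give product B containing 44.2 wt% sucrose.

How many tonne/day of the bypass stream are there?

336.4 tonne/day

All 1590×0.237 = 376.83 tonne/day of sucrose reaches B, so B = 376.83/0.442 = 852.56 tonne/day and vapour = 737.44 tonne/day.
The evaporator receives (1−α)·1590 of feed at 0.763 water and removes 0.771 of that water:
0.771×0.763×(1−α)×1590 = 737.44
(1−α) = 737.44/935.35 = 0.7884;  α = 0.2116.
Bypass flow = 0.2116×1590 = 336.43 tonne/day.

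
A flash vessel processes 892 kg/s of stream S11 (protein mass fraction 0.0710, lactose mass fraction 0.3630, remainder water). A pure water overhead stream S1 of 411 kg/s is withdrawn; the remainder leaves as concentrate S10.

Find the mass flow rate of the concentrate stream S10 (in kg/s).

481 kg/s

Concentrate = 892 − 411 = 481 kg/s.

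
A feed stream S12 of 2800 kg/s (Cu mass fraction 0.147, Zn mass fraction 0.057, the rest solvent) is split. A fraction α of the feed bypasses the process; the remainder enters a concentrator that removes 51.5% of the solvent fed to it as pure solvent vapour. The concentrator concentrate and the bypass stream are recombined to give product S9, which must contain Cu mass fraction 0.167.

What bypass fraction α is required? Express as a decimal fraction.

0.708

All 2800×0.147 = 411.6 kg/s of Cu reaches S9, so S9 = 411.6/0.167 = 2464.7 kg/s and vapour = 335.33 kg/s.
The evaporator receives (1−α)·2800 of feed at 0.796 solvent and removes 0.515 of that solvent:
0.515×0.796×(1−α)×2800 = 335.33
(1−α) = 335.33/1147.8 = 0.2921;  α = 0.7079.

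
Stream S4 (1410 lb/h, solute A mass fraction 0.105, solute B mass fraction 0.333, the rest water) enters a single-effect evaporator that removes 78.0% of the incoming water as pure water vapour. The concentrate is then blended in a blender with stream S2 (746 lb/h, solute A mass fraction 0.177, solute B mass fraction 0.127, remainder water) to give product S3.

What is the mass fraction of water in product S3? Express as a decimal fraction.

Vapour removed = 0.780×0.562×1410 = 618.09 lb/h; concentrate = 791.91 lb/h.
water reaching the mixer = 174.33 (from concentrate) + 746×0.696 = 693.55 lb/h.
Product flow = 791.91 + 746 = 1537.9 lb/h; water fraction = 0.451.

0.451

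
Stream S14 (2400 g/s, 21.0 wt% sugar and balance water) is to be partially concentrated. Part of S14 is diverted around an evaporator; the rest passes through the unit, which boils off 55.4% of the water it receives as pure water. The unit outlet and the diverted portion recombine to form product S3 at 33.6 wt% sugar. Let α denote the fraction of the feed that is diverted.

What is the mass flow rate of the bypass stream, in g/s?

343.6 g/s

All 2400×0.210 = 504 g/s of sugar reaches S3, so S3 = 504/0.336 = 1500 g/s and vapour = 900 g/s.
The evaporator receives (1−α)·2400 of feed at 0.790 water and removes 0.554 of that water:
0.554×0.790×(1−α)×2400 = 900
(1−α) = 900/1050.4 = 0.8568;  α = 0.1432.
Bypass flow = 0.1432×2400 = 343.61 g/s.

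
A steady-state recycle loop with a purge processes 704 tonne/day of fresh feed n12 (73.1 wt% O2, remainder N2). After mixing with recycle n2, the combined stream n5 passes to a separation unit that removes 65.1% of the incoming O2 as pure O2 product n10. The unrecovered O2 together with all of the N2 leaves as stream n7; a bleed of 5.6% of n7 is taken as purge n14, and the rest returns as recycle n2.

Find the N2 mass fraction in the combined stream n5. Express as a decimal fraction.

0.815

N2 enters only via n12 and leaves only via the purge: 704×0.269 = 0.056×(N2 in n7), and the separation unit passes all N2, so N2 in n5 = N2 in n7 = 3381.7 tonne/day.
O2 in n5: m_A = 704×0.731 + (1−0.056)·(1−0.651)·m_A, so m_A = 514.62/0.6705 = 767.47 tonne/day.
n5 = 767.47 + 3381.7 = 4149.2 tonne/day.
N2 fraction in n5 = 3381.7/4149.2 = 0.815.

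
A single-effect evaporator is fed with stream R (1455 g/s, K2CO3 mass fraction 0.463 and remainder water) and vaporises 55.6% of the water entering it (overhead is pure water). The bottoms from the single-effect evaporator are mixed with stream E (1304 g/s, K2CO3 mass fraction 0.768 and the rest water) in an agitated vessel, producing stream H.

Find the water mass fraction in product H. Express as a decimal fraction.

0.279

Vapour removed = 0.556×0.537×1455 = 434.42 g/s; concentrate = 1020.6 g/s.
water reaching the mixer = 346.91 (from concentrate) + 1304×0.232 = 649.44 g/s.
Product flow = 1020.6 + 1304 = 2324.6 g/s; water fraction = 0.279.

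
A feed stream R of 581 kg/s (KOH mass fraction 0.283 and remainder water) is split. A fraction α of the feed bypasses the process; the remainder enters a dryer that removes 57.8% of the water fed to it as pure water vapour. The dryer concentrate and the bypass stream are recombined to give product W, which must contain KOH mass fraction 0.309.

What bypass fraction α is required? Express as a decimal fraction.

0.797

All 581×0.283 = 164.42 kg/s of KOH reaches W, so W = 164.42/0.309 = 532.11 kg/s and vapour = 48.887 kg/s.
The evaporator receives (1−α)·581 of feed at 0.717 water and removes 0.578 of that water:
0.578×0.717×(1−α)×581 = 48.887
(1−α) = 48.887/240.78 = 0.2030;  α = 0.7970.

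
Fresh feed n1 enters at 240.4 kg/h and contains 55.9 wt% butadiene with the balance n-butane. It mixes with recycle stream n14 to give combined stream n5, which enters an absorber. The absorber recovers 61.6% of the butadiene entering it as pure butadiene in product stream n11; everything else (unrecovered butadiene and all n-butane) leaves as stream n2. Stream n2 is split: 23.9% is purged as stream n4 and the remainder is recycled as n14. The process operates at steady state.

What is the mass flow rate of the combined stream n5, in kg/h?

633.5 kg/h

n-butane enters only via n1 and leaves only via the purge: 240.4×0.441 = 0.239×(n-butane in n2), and the absorber passes all n-butane, so n-butane in n5 = n-butane in n2 = 443.58 kg/h.
butadiene in n5: m_A = 240.4×0.559 + (1−0.239)·(1−0.616)·m_A, so m_A = 134.38/0.7078 = 189.87 kg/h.
n5 = 189.87 + 443.58 = 633.45 kg/h.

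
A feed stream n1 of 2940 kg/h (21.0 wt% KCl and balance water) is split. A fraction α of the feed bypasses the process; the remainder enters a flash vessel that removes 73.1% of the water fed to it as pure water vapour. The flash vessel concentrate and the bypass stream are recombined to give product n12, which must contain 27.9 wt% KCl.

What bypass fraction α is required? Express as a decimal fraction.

All 2940×0.210 = 617.4 kg/h of KCl reaches n12, so n12 = 617.4/0.279 = 2212.9 kg/h and vapour = 727.1 kg/h.
The evaporator receives (1−α)·2940 of feed at 0.790 water and removes 0.731 of that water:
0.731×0.790×(1−α)×2940 = 727.1
(1−α) = 727.1/1697.8 = 0.4283;  α = 0.5717.

0.572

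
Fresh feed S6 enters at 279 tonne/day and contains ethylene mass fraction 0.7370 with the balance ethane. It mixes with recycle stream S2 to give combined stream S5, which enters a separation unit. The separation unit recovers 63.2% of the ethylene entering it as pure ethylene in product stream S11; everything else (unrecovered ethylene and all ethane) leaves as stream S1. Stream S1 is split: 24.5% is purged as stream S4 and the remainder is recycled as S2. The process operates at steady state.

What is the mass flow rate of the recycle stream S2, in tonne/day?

305.2 tonne/day

ethane enters only via S6 and leaves only via the purge: 279×0.263 = 0.245×(ethane in S1), and the separation unit passes all ethane, so ethane in S5 = ethane in S1 = 299.5 tonne/day.
ethylene in S5: m_A = 279×0.737 + (1−0.245)·(1−0.632)·m_A, so m_A = 205.62/0.7222 = 284.73 tonne/day.
S1 = (1−0.632)×284.73 + 299.5 = 404.28 tonne/day.
Recycle S2 = (1−0.245)×404.28 = 305.23 tonne/day.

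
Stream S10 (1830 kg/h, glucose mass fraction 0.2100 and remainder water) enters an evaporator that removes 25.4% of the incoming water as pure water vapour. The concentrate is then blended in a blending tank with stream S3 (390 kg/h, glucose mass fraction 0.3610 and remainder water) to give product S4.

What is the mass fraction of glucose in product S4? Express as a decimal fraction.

0.2834

Vapour removed = 0.254×0.790×1830 = 367.21 kg/h; concentrate = 1462.8 kg/h.
glucose reaching the mixer = 384.3 (from concentrate) + 390×0.361 = 525.09 kg/h.
Product flow = 1462.8 + 390 = 1852.8 kg/h; glucose fraction = 0.2834.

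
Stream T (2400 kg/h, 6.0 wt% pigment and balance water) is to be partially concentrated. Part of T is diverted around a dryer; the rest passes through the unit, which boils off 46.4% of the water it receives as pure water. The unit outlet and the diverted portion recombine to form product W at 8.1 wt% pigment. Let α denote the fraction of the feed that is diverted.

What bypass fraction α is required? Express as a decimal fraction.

0.406

All 2400×0.060 = 144 kg/h of pigment reaches W, so W = 144/0.081 = 1777.8 kg/h and vapour = 622.22 kg/h.
The evaporator receives (1−α)·2400 of feed at 0.940 water and removes 0.464 of that water:
0.464×0.940×(1−α)×2400 = 622.22
(1−α) = 622.22/1046.8 = 0.5944;  α = 0.4056.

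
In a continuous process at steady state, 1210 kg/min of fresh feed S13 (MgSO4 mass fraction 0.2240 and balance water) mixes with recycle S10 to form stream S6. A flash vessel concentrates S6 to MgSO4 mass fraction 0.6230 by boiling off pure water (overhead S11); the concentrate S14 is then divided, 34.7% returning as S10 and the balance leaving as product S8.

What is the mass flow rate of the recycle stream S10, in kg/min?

Overall MgSO4 balance (none leaves overhead): MgSO4 in fresh feed = MgSO4 in product, i.e. 1210×0.224 = (1−0.347)·S14·0.623.
S14 = 271.04/(0.623×0.653) = 666.24 kg/min.
Recycle S10 = 0.347×666.24 = 231.19 kg/min.

231.2 kg/min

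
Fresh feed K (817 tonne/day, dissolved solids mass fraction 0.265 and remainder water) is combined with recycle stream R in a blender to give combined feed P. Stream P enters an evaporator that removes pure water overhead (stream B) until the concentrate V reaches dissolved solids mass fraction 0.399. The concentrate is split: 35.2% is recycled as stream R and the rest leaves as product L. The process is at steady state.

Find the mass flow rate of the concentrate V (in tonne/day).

837.4 tonne/day

Overall dissolved solids balance (none leaves overhead): dissolved solids in fresh feed = dissolved solids in product, i.e. 817×0.265 = (1−0.352)·V·0.399.
V = 216.51/(0.399×0.648) = 837.38 tonne/day.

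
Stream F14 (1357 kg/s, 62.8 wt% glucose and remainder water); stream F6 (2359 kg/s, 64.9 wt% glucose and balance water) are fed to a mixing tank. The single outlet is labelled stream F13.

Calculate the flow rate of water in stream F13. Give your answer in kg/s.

water out = water in = 1357×0.372 + 2359×0.351 = 1332.8 kg/s.

1333 kg/s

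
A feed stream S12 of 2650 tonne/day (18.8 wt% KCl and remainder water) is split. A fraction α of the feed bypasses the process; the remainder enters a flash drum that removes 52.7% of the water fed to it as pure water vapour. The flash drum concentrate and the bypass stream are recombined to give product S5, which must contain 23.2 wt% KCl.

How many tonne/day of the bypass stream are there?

1476 tonne/day

All 2650×0.188 = 498.2 tonne/day of KCl reaches S5, so S5 = 498.2/0.232 = 2147.4 tonne/day and vapour = 502.59 tonne/day.
The evaporator receives (1−α)·2650 of feed at 0.812 water and removes 0.527 of that water:
0.527×0.812×(1−α)×2650 = 502.59
(1−α) = 502.59/1134 = 0.4432;  α = 0.5568.
Bypass flow = 0.5568×2650 = 1475.5 tonne/day.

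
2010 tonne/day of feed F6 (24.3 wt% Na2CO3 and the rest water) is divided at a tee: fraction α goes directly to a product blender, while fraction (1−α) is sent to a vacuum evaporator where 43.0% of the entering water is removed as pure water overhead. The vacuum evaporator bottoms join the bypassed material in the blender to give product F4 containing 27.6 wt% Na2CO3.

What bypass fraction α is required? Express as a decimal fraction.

All 2010×0.243 = 488.43 tonne/day of Na2CO3 reaches F4, so F4 = 488.43/0.276 = 1769.7 tonne/day and vapour = 240.33 tonne/day.
The evaporator receives (1−α)·2010 of feed at 0.757 water and removes 0.430 of that water:
0.430×0.757×(1−α)×2010 = 240.33
(1−α) = 240.33/654.28 = 0.3673;  α = 0.6327.

0.633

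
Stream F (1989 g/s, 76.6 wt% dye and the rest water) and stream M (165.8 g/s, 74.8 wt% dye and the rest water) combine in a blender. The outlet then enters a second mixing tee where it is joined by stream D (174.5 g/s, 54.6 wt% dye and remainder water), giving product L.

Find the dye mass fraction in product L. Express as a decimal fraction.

0.748

Overall, product flow = 2329.3 g/s.
dye in = 1989×0.766 + 165.8×0.748 + 174.5×0.546 = 1742.9 g/s.
dye fraction in L = 0.748.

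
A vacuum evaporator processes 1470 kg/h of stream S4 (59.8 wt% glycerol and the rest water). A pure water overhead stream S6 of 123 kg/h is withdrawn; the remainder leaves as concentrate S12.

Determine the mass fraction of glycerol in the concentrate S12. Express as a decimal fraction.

glycerol is not removed: 1470×0.598 = 879.06 kg/h of glycerol enters S12.
Concentrate = 1470 − 123 = 1347 kg/h.
Mass fraction = 879.06/1347 = 0.653.

0.653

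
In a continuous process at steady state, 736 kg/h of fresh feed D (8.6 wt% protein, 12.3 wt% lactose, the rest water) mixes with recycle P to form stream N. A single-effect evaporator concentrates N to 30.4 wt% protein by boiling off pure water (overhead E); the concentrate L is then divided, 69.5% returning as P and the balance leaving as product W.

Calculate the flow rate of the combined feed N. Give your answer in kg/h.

Overall protein balance (none leaves overhead): protein in fresh feed = protein in product, i.e. 736×0.086 = (1−0.695)·L·0.304.
L = 63.296/(0.304×0.305) = 682.66 kg/h.
Recycle P = 0.695×682.66 = 474.45 kg/h.
Combined feed N = 736 + 474.45 = 1210.4 kg/h.

1210 kg/h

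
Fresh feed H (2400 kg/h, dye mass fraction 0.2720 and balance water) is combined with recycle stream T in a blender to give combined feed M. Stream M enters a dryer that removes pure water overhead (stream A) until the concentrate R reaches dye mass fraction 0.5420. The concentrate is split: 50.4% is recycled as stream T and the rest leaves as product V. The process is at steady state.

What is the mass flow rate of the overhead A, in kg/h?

Overall dye balance (none leaves overhead): dye in fresh feed = dye in product, i.e. 2400×0.272 = (1−0.504)·R·0.542.
R = 652.8/(0.542×0.496) = 2428.3 kg/h.
Recycle T = 0.504×2428.3 = 1223.9 kg/h.
Combined feed M = 2400 + 1223.9 = 3623.9 kg/h.
Overhead A = M − R = 3623.9 − 2428.3 = 1195.6 kg/h.

1196 kg/h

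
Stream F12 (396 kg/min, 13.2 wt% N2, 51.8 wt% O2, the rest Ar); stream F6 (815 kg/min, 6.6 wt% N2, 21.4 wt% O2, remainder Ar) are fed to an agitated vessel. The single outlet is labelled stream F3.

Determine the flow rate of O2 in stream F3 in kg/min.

379.5 kg/min

O2 out = O2 in = 396×0.518 + 815×0.214 = 379.54 kg/min.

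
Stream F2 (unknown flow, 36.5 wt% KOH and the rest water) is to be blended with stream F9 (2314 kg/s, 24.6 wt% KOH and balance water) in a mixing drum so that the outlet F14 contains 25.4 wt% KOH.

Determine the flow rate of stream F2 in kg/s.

166.8 kg/s

Let F2 be the unknown flow. Total out = 2314 + F2.
KOH balance: 569.24 + 0.365·F2 = 0.254·(2314 + F2)
(0.365 − 0.254)·F2 = 0.254×2314 − 569.24 = 18.512
F2 = 18.512 / 0.111 = 166.77 kg/s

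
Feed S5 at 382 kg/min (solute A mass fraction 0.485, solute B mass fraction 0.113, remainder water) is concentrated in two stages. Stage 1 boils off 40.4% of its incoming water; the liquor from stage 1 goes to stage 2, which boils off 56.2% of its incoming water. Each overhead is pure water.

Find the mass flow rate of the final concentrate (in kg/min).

water in feed = 382×0.402 = 153.56 kg/min.
After stage 1: water left = (1−0.404)×153.56 = 91.524; stream total = 319.96 kg/min.
After stage 2: water left = (1−0.562)×91.524 = 40.088; final concentrate = 268.52 kg/min.

268.5 kg/min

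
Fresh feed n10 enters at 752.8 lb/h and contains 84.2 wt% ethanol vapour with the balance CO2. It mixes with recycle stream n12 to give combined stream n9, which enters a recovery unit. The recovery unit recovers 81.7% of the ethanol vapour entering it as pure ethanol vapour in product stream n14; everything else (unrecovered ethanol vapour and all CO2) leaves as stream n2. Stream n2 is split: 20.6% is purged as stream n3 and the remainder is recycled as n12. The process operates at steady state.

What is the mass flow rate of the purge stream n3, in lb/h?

146.9 lb/h

CO2 enters only via n10 and leaves only via the purge: 752.8×0.158 = 0.206×(CO2 in n2), and the recovery unit passes all CO2, so CO2 in n9 = CO2 in n2 = 577.39 lb/h.
ethanol vapour in n9: m_A = 752.8×0.842 + (1−0.206)·(1−0.817)·m_A, so m_A = 633.86/0.8547 = 741.62 lb/h.
n2 = (1−0.817)×741.62 + 577.39 = 713.11 lb/h.
Purge n3 = 0.206×713.11 = 146.9 lb/h.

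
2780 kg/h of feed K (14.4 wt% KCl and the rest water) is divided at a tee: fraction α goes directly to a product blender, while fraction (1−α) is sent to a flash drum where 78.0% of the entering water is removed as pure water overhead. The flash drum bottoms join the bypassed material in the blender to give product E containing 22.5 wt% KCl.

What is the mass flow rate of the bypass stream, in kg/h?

All 2780×0.144 = 400.32 kg/h of KCl reaches E, so E = 400.32/0.225 = 1779.2 kg/h and vapour = 1000.8 kg/h.
The evaporator receives (1−α)·2780 of feed at 0.856 water and removes 0.780 of that water:
0.780×0.856×(1−α)×2780 = 1000.8
(1−α) = 1000.8/1856.2 = 0.5392;  α = 0.4608.
Bypass flow = 0.4608×2780 = 1281.1 kg/h.

1281 kg/h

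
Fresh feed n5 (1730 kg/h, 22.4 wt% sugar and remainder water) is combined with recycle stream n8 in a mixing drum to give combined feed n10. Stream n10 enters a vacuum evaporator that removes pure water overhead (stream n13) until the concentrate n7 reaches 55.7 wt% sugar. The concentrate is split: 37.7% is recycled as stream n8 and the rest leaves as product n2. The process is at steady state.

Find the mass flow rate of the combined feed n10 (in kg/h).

Overall sugar balance (none leaves overhead): sugar in fresh feed = sugar in product, i.e. 1730×0.224 = (1−0.377)·n7·0.557.
n7 = 387.52/(0.557×0.623) = 1116.7 kg/h.
Recycle n8 = 0.377×1116.7 = 421.01 kg/h.
Combined feed n10 = 1730 + 421.01 = 2151 kg/h.

2151 kg/h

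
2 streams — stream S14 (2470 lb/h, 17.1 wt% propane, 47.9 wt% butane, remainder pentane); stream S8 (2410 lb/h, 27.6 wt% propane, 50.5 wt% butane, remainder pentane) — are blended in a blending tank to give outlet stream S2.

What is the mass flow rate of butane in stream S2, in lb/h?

2400 lb/h

butane out = butane in = 2470×0.479 + 2410×0.505 = 2400.2 lb/h.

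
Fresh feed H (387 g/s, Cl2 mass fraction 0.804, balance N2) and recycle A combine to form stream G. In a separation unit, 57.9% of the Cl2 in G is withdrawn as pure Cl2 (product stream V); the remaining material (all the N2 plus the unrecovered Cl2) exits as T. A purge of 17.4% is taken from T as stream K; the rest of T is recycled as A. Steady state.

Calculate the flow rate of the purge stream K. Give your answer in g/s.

N2 enters only via H and leaves only via the purge: 387×0.196 = 0.174×(N2 in T), and the separation unit passes all N2, so N2 in G = N2 in T = 435.93 g/s.
Cl2 in G: m_A = 387×0.804 + (1−0.174)·(1−0.579)·m_A, so m_A = 311.15/0.6523 = 477.04 g/s.
T = (1−0.579)×477.04 + 435.93 = 636.76 g/s.
Purge K = 0.174×636.76 = 110.8 g/s.

110.8 g/s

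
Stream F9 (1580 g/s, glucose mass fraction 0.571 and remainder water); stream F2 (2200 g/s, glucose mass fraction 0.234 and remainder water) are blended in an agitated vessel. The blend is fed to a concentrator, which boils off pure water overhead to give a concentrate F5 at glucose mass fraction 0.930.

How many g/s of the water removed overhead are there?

glucose entering = 1580×0.571 + 2200×0.234 = 1417 g/s.
All glucose reports to F5, so F5 = 1417/0.930 = 1523.6 g/s.
Total feed = 3780 g/s; overhead = 3780 − 1523.6 = 2256.4 g/s.

2256 g/s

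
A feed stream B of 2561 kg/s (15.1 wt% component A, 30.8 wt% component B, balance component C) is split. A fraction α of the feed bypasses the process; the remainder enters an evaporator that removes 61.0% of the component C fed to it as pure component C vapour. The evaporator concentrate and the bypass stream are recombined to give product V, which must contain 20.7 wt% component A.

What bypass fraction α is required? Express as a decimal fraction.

0.180

All 2561×0.151 = 386.71 kg/s of component A reaches V, so V = 386.71/0.207 = 1868.2 kg/s and vapour = 692.83 kg/s.
The evaporator receives (1−α)·2561 of feed at 0.541 component C and removes 0.610 of that component C:
0.610×0.541×(1−α)×2561 = 692.83
(1−α) = 692.83/845.16 = 0.8198;  α = 0.1802.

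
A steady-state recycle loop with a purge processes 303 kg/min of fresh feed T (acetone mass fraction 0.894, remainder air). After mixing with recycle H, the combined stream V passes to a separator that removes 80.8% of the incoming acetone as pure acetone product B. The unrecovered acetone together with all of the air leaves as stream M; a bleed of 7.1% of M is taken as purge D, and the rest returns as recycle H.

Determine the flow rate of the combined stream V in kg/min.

air enters only via T and leaves only via the purge: 303×0.106 = 0.071×(air in M), and the separator passes all air, so air in V = air in M = 452.37 kg/min.
acetone in V: m_A = 303×0.894 + (1−0.071)·(1−0.808)·m_A, so m_A = 270.88/0.8216 = 329.69 kg/min.
V = 329.69 + 452.37 = 782.05 kg/min.

782.1 kg/min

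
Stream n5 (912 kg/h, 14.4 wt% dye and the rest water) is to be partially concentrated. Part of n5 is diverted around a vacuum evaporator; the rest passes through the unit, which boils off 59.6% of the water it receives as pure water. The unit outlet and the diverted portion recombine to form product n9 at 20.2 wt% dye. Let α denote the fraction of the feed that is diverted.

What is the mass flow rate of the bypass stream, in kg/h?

398.7 kg/h

All 912×0.144 = 131.33 kg/h of dye reaches n9, so n9 = 131.33/0.202 = 650.14 kg/h and vapour = 261.86 kg/h.
The evaporator receives (1−α)·912 of feed at 0.856 water and removes 0.596 of that water:
0.596×0.856×(1−α)×912 = 261.86
(1−α) = 261.86/465.28 = 0.5628;  α = 0.4372.
Bypass flow = 0.4372×912 = 398.72 kg/h.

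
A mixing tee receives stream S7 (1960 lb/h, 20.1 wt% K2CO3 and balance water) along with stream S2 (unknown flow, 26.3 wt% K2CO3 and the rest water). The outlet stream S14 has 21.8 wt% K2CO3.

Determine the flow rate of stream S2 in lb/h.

740.4 lb/h

Let S2 be the unknown flow. Total out = 1960 + S2.
K2CO3 balance: 393.96 + 0.263·S2 = 0.218·(1960 + S2)
(0.263 − 0.218)·S2 = 0.218×1960 − 393.96 = 33.32
S2 = 33.32 / 0.045 = 740.44 lb/h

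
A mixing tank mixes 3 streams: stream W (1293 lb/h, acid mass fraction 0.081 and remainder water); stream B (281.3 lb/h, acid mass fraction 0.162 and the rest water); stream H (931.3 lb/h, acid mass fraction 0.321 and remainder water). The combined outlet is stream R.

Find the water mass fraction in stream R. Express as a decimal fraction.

0.821

Total flow out = 1293 + 281.3 + 931.3 = 2505.6 lb/h.
water in = 1293×0.919 + 281.3×0.838 + 931.3×0.679 = 2056.3 lb/h.
water mass fraction in R = 2056.3/2505.6 = 0.821.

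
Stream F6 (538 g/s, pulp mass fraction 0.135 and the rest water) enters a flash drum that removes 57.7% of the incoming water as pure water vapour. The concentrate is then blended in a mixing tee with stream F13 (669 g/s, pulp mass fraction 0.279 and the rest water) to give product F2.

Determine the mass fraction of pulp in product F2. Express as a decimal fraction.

Vapour removed = 0.577×0.865×538 = 268.52 g/s; concentrate = 269.48 g/s.
pulp reaching the mixer = 72.63 (from concentrate) + 669×0.279 = 259.28 g/s.
Product flow = 269.48 + 669 = 938.48 g/s; pulp fraction = 0.276.

0.276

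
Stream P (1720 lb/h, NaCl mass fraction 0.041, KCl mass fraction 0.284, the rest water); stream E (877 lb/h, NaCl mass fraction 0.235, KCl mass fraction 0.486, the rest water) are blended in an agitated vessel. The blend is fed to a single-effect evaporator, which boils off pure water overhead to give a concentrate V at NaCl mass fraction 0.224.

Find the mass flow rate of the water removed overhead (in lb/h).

1362 lb/h

NaCl entering = 1720×0.041 + 877×0.235 = 276.62 lb/h.
All NaCl reports to V, so V = 276.62/0.224 = 1234.9 lb/h.
Total feed = 2597 lb/h; overhead = 2597 − 1234.9 = 1362.1 lb/h.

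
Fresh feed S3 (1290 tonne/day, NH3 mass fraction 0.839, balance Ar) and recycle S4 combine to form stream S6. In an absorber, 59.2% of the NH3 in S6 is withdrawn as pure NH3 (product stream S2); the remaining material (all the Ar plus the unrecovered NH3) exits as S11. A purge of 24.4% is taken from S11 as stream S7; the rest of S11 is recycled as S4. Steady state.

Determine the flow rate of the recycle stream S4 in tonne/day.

Ar enters only via S3 and leaves only via the purge: 1290×0.161 = 0.244×(Ar in S11), and the absorber passes all Ar, so Ar in S6 = Ar in S11 = 851.19 tonne/day.
NH3 in S6: m_A = 1290×0.839 + (1−0.244)·(1−0.592)·m_A, so m_A = 1082.3/0.6916 = 1565 tonne/day.
S11 = (1−0.592)×1565 + 851.19 = 1489.7 tonne/day.
Recycle S4 = (1−0.244)×1489.7 = 1126.2 tonne/day.

1126 tonne/day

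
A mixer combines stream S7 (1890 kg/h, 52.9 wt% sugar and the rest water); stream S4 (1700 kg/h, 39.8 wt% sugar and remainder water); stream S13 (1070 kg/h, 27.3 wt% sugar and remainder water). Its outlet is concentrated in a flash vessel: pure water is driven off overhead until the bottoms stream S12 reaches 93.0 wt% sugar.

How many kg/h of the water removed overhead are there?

sugar entering = 1890×0.529 + 1700×0.398 + 1070×0.273 = 1968.5 kg/h.
All sugar reports to S12, so S12 = 1968.5/0.930 = 2116.7 kg/h.
Total feed = 4660 kg/h; overhead = 4660 − 2116.7 = 2543.3 kg/h.

2543 kg/h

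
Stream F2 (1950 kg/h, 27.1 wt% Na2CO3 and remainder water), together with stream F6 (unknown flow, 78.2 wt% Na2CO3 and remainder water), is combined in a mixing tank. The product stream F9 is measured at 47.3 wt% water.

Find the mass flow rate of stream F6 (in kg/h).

Let F6 be the unknown flow. Total out = 1950 + F6.
water balance: 1421.5 + 0.218·F6 = 0.473·(1950 + F6)
(0.218 − 0.473)·F6 = 0.473×1950 − 1421.5 = -499.2
F6 = -499.2 / -0.255 = 1957.6 kg/h

1958 kg/h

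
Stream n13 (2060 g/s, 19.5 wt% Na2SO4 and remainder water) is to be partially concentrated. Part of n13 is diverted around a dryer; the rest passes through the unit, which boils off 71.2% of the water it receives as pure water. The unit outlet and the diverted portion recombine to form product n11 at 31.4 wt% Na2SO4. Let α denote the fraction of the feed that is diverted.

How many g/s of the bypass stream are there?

All 2060×0.195 = 401.7 g/s of Na2SO4 reaches n11, so n11 = 401.7/0.314 = 1279.3 g/s and vapour = 780.7 g/s.
The evaporator receives (1−α)·2060 of feed at 0.805 water and removes 0.712 of that water:
0.712×0.805×(1−α)×2060 = 780.7
(1−α) = 780.7/1180.7 = 0.6612;  α = 0.3388.
Bypass flow = 0.3388×2060 = 697.9 g/s.

697.9 g/s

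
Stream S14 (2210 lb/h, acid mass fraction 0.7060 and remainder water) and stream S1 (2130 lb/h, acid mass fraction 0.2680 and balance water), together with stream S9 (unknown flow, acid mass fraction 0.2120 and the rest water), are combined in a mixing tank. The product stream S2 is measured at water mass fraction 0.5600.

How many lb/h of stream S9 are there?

Let S9 be the unknown flow. Total out = 4340 + S9.
water balance: 2208.9 + 0.788·S9 = 0.560·(4340 + S9)
(0.788 − 0.560)·S9 = 0.560×4340 − 2208.9 = 221.5
S9 = 221.5 / 0.228 = 971.49 lb/h

971.5 lb/h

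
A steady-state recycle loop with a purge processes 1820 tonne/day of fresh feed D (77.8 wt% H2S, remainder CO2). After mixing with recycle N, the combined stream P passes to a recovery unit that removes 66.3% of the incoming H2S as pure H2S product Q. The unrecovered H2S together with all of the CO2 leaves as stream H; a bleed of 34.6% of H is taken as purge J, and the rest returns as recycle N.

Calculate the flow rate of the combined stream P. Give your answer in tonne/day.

2984 tonne/day

CO2 enters only via D and leaves only via the purge: 1820×0.222 = 0.346×(CO2 in H), and the recovery unit passes all CO2, so CO2 in P = CO2 in H = 1167.7 tonne/day.
H2S in P: m_A = 1820×0.778 + (1−0.346)·(1−0.663)·m_A, so m_A = 1416/0.7796 = 1816.3 tonne/day.
P = 1816.3 + 1167.7 = 2984 tonne/day.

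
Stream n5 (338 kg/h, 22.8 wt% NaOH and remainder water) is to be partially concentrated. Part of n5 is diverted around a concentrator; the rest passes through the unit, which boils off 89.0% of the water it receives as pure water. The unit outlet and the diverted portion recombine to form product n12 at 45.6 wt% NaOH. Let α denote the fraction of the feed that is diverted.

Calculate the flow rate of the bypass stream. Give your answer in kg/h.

All 338×0.228 = 77.064 kg/h of NaOH reaches n12, so n12 = 77.064/0.456 = 169 kg/h and vapour = 169 kg/h.
The evaporator receives (1−α)·338 of feed at 0.772 water and removes 0.890 of that water:
0.890×0.772×(1−α)×338 = 169
(1−α) = 169/232.23 = 0.7277;  α = 0.2723.
Bypass flow = 0.2723×338 = 92.032 kg/h.

92.03 kg/h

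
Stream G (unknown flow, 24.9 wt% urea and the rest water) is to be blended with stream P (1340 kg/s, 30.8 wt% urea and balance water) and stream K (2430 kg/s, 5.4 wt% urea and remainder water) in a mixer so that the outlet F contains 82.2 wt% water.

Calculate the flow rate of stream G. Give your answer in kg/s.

1790 kg/s

Let G be the unknown flow. Total out = 3770 + G.
water balance: 3226.1 + 0.751·G = 0.822·(3770 + G)
(0.751 − 0.822)·G = 0.822×3770 − 3226.1 = -127.12
G = -127.12 / -0.071 = 1790.4 kg/s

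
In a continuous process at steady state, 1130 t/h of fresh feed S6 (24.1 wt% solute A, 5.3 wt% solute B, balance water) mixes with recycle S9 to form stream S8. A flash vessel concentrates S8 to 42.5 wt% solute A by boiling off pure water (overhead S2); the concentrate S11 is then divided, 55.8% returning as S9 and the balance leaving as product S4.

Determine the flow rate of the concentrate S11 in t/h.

Overall solute A balance (none leaves overhead): solute A in fresh feed = solute A in product, i.e. 1130×0.241 = (1−0.558)·S11·0.425.
S11 = 272.33/(0.425×0.442) = 1449.7 t/h.

1450 t/h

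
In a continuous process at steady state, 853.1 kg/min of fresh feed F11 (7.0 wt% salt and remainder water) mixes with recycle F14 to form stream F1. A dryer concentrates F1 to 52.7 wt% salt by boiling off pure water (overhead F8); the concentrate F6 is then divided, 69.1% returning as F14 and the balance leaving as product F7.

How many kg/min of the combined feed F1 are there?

Overall salt balance (none leaves overhead): salt in fresh feed = salt in product, i.e. 853.1×0.070 = (1−0.691)·F6·0.527.
F6 = 59.717/(0.527×0.309) = 366.72 kg/min.
Recycle F14 = 0.691×366.72 = 253.4 kg/min.
Combined feed F1 = 853.1 + 253.4 = 1106.5 kg/min.

1107 kg/min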